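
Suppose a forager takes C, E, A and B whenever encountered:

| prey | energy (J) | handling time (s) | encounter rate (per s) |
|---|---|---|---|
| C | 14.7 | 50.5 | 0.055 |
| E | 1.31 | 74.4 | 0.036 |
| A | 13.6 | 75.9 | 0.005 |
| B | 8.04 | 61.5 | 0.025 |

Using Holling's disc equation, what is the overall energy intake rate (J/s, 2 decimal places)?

0.13 J/s

Energy encountered per unit search time: 0.055×14.7 + 0.036×1.31 + 0.005×13.6 + 0.025×8.04 = 1.125 J/s.
Handling time per unit search time: 0.055×50.5 + 0.036×74.4 + 0.005×75.9 + 0.025×61.5 = 7.373.
Rate = 1.125/(1 + 7.373) = 0.1343 J/s.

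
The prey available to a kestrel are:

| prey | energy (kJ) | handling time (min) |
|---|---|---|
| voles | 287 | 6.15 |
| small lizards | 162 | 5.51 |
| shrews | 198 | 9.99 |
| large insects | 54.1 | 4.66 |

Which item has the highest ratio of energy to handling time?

Profitability E/h (kJ/min): voles = 287/6.15 = 46.7, small lizards = 162/5.51 = 29.4, shrews = 198/9.99 = 19.8, large insects = 54.1/4.66 = 11.6.
Ranked: voles > small lizards > shrews > large insects.

voles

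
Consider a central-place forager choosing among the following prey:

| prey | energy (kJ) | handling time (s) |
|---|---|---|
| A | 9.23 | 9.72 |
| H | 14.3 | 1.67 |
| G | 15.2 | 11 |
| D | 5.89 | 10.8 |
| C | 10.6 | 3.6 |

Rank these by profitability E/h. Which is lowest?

D

Profitability E/h (kJ/s): A = 9.23/9.72 = 0.95, H = 14.3/1.67 = 8.56, G = 15.2/11 = 1.38, D = 5.89/10.8 = 0.545, C = 10.6/3.6 = 2.94.
Ranked: H > C > G > A > D.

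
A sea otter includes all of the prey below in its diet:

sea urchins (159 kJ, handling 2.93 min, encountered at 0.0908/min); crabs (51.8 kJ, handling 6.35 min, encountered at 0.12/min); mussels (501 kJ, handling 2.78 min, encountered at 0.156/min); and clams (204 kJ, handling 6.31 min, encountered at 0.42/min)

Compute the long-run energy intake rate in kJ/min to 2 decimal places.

R = (0.0908×159 + 0.12×51.8 + 0.156×501 + 0.42×204) / (1 + 0.0908×2.93 + 0.12×6.35 + 0.156×2.78 + 0.42×6.31) = 184.5/5.112 = 36.09 kJ/min.

36.09 kJ/min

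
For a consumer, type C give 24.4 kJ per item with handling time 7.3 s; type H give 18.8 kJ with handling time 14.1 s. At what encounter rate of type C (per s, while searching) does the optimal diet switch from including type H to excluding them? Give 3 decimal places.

0.091 per s

At the threshold, the rate on type C alone equals the profitability of type H: λ·24.4/(1 + λ·7.3) = 18.8/14.1 = 1.333.
Rearranging, λ(24.4 − 1.333×7.3) = 1.333, so λ = 1.333/14.67 = 0.09091 per s.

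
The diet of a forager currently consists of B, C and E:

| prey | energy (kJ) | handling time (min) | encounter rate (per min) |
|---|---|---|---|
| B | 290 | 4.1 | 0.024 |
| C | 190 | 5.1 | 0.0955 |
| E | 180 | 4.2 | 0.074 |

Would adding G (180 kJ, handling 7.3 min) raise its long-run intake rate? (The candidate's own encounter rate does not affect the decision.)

Yes

Intake rate on the current diet: R = (0.024×290 + 0.0955×190 + 0.074×180) / (1 + 0.024×4.1 + 0.0955×5.1 + 0.074×4.2) = 38.42/1.896 = 20.26 kJ/min.
Profitability of G: 180/7.3 = 24.66 kJ/min.
Since 24.66 > R, including G increases the long-run rate.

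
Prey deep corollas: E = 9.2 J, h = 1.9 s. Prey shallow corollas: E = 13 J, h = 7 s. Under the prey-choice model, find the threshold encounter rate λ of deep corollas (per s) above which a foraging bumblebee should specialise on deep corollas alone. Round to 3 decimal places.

Drop shallow corollas once their profitability E₂/h₂ falls below the rate achievable on deep corollas alone: E₂/h₂ = λE₁/(1 + λh₁).
Solve for λ: λE₁h₂ = E₂(1 + λh₁) → λ(E₁h₂ − E₂h₁) = E₂ → λ = E₂/(E₁h₂ − E₂h₁).
λ = 13/(9.2×7 − 13×1.9) = 13/39.7 = 0.3275 per s.

0.327 per s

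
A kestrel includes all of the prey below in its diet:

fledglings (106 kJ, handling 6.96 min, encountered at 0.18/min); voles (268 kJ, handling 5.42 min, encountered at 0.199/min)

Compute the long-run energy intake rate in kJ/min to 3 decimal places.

R = (0.18×106 + 0.199×268) / (1 + 0.18×6.96 + 0.199×5.42) = 72.41/3.331 = 21.74 kJ/min.

21.736 kJ/min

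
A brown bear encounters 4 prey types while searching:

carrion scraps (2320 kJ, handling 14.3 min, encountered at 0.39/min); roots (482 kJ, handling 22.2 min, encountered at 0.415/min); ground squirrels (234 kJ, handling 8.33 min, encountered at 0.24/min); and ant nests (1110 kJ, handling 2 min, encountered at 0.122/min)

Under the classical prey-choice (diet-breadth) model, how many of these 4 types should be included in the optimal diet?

2

Profitabilities (E/h, kJ/min): ant nests 555, carrion scraps 162, ground squirrels 28.1, roots 21.7. Add prey in this order while the next type's profitability exceeds the intake rate on those already taken.
Rate on top 1: 108.9. carrion scraps: 162 > 108.9 → include.
Rate on top 2: 152.5. ground squirrels: 28.1 < 152.5 → exclude; stop.
Optimal diet: ant nests, carrion scraps — 2 of 4 types.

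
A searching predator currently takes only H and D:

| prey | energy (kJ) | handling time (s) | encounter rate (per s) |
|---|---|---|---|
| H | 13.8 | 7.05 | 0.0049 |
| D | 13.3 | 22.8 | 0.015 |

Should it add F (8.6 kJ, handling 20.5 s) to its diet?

Yes

Current rate: (0.0049×13.8 + 0.015×13.3)/(1 + 0.0049×7.05 + 0.015×22.8) = 0.1941 kJ/s.
F: E/h = 8.6/20.5 = 0.4195 kJ/s.
0.4195 > 0.1941, so adding F raises the average — include it.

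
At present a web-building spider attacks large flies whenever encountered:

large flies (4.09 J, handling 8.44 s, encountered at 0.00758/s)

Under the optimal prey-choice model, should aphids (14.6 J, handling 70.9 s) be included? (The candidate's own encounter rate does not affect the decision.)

On large flies alone, R = ΣλE/(1+Σλh) = 0.031/1.064 = 0.02914 J/s.
aphids: E/h = 14.6/70.9 = 0.2059 J/s.
Since 0.2059 > R, including aphids increases the long-run rate.

Yes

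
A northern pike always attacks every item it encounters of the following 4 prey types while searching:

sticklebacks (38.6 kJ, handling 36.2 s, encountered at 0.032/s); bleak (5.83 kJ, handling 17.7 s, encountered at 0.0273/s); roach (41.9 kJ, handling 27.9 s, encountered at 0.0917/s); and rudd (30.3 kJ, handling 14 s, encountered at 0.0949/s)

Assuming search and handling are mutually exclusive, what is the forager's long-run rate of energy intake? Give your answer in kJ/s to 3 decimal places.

R = Σλ_iE_i / (1 + Σλ_ih_i)
Numerator: 0.032×38.6 + 0.0273×5.83 + 0.0917×41.9 + 0.0949×30.3 = 8.112
Denominator: 1 + 0.032×36.2 + 0.0273×17.7 + 0.0917×27.9 + 0.0949×14 = 6.529
R = 8.112/6.529 = 1.243 kJ/s

1.243 kJ/s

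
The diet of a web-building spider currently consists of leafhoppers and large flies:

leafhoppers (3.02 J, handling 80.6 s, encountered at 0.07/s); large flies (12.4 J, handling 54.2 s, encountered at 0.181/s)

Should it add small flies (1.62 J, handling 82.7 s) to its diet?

Current rate: (0.07×3.02 + 0.181×12.4)/(1 + 0.07×80.6 + 0.181×54.2) = 0.1493 J/s.
Profitability of small flies: 1.62/82.7 = 0.01959 J/s.
0.01959 < 0.1493, so adding small flies would lower the average — exclude it.

No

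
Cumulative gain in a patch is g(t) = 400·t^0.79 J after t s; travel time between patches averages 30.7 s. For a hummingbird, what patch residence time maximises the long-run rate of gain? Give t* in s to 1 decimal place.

Maximise g(t)/(T+t): set derivative to zero → g'(t)(T+t) = g(t).
g'(t) = 0.79·400·t^-0.21. Setting 0.79·400·t^-0.21 = 400·t^0.79/(30.7+t) gives 0.79(30.7+t) = t, so 0.21·t = 0.79×30.7.
t* = 0.79×30.7/0.21 = 115.5 s.

115.5 s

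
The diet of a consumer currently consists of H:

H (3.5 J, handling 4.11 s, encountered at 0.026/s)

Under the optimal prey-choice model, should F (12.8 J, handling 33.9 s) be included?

Yes

On H alone, R = ΣλE/(1+Σλh) = 0.091/1.107 = 0.08221 J/s.
Profitability of F: 12.8/33.9 = 0.3776 J/s.
0.3776 > 0.08221, so adding F raises the average — include it.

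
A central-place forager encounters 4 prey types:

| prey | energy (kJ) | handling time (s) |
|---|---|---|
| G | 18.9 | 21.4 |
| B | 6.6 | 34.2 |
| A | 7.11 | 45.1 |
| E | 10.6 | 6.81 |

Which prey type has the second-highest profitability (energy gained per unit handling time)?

In descending order of E/h:
E: 10.6/6.81 = 1.56 kJ/s
G: 18.9/21.4 = 0.883 kJ/s
B: 6.6/34.2 = 0.193 kJ/s
A: 7.11/45.1 = 0.158 kJ/s

G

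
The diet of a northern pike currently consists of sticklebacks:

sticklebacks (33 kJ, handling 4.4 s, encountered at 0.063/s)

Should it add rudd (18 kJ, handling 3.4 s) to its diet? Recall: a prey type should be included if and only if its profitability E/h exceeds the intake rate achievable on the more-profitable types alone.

Current rate: (0.063×33)/(1 + 0.063×4.4) = 1.628 kJ/s.
rudd: E/h = 18/3.4 = 5.294 kJ/s.
5.294 > 1.628, so adding rudd raises the average — include it.

Yes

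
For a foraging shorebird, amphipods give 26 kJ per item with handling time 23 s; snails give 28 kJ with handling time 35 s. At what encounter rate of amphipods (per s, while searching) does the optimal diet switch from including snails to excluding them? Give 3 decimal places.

Drop snails once their profitability E₂/h₂ falls below the rate achievable on amphipods alone: E₂/h₂ = λE₁/(1 + λh₁).
Solve for λ: λE₁h₂ = E₂(1 + λh₁) → λ(E₁h₂ − E₂h₁) = E₂ → λ = E₂/(E₁h₂ − E₂h₁).
λ = 28/(26×35 − 28×23) = 28/266 = 0.1053 per s.

0.105 per s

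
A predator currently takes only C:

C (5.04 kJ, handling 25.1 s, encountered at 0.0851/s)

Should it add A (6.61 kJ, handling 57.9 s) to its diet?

No

Current rate: (0.0851×5.04)/(1 + 0.0851×25.1) = 0.1368 kJ/s.
Profitability of A: 6.61/57.9 = 0.1142 kJ/s.
0.1142 < 0.1368, so adding A would lower the average — exclude it.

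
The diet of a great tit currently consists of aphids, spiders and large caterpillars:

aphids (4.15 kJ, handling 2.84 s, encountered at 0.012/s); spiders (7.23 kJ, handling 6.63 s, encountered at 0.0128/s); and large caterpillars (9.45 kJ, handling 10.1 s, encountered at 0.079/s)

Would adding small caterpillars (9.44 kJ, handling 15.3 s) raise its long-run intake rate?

On aphids, spiders and large caterpillars alone, R = ΣλE/(1+Σλh) = 0.8889/1.917 = 0.4637 kJ/s.
Profitability of small caterpillars: 9.44/15.3 = 0.617 kJ/s.
0.617 > 0.4637, so adding small caterpillars raises the average — include it.

Yes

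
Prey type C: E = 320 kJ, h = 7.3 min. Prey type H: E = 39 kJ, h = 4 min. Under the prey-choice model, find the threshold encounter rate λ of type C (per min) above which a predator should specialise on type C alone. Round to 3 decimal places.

0.039 per min

Drop type H once their profitability E₂/h₂ falls below the rate achievable on type C alone: E₂/h₂ = λE₁/(1 + λh₁).
Solve for λ: λE₁h₂ = E₂(1 + λh₁) → λ(E₁h₂ − E₂h₁) = E₂ → λ = E₂/(E₁h₂ − E₂h₁).
λ = 39/(320×4 − 39×7.3) = 39/995.3 = 0.03918 per min.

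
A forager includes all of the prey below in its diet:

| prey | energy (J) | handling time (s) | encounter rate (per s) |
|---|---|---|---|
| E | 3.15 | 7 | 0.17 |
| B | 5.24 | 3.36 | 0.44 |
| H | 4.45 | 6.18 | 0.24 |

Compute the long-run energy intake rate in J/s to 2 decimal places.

Energy encountered per unit search time: 0.17×3.15 + 0.44×5.24 + 0.24×4.45 = 3.909 J/s.
Handling time per unit search time: 0.17×7 + 0.44×3.36 + 0.24×6.18 = 4.152.
Rate = 3.909/(1 + 4.152) = 0.7588 J/s.

0.76 J/s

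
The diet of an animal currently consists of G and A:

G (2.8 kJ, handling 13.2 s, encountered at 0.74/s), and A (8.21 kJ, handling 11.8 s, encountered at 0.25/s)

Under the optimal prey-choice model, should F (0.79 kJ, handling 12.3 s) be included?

On G and A alone, R = ΣλE/(1+Σλh) = 4.125/13.72 = 0.3007 kJ/s.
Profitability of F: 0.79/12.3 = 0.06423 kJ/s.
0.06423 < 0.3007, so adding F would lower the average — exclude it.

No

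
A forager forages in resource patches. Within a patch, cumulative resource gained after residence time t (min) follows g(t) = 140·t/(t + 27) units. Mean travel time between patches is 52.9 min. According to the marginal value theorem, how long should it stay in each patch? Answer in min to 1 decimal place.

By the marginal value theorem, leave when the instantaneous gain rate g'(t) equals the habitat-wide average g(t)/(T + t).
g'(t) = 140·27/(t + 27)². Setting 140·27/(t+27)² = 140t/[(t+27)(52.9+t)] gives 27(52.9+t) = t(t+27), so t² = 27×52.9 = 1428.
t* = √1428 = 37.79 min.

37.8 min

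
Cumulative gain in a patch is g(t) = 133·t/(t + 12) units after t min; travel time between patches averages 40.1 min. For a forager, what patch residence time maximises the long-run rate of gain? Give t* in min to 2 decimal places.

21.94 min

Maximise g(t)/(T+t): set derivative to zero → g'(t)(T+t) = g(t).
g'(t) = 133·12/(t + 12)². Setting 133·12/(t+12)² = 133t/[(t+12)(40.1+t)] gives 12(40.1+t) = t(t+12), so t² = 12×40.1 = 481.2.
t* = √481.2 = 21.94 min.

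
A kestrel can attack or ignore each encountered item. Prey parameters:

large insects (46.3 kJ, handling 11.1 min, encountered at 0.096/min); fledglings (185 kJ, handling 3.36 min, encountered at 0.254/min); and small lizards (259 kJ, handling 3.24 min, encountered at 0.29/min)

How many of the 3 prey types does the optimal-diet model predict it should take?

2

Rank by E/h (kJ/min): small lizards 79.9, fledglings 55.1, large insects 4.17. Include each in turn until the next type's E/h falls below the running intake rate.
Rate on top 1: 38.72. fledglings: 55.1 > 38.72 → include.
Rate on top 2: 43.72. large insects: 4.17 < 43.72 → exclude; stop.
Optimal diet: small lizards, fledglings — 2 of 3 types.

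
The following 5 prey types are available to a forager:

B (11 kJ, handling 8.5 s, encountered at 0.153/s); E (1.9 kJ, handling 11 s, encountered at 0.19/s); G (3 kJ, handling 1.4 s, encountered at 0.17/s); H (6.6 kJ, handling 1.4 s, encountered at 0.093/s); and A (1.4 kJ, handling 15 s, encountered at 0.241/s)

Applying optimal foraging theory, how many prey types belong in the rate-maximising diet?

E/h in descending order: H 4.71, G 2.14, B 1.29, E 0.173, A 0.0933 kJ/s. The optimal diet is the largest prefix of this list for which every included type satisfies E_i/h_i > R on the types above it.
Rate on top 1: 0.5431. G: 2.14 > 0.5431 → include.
Rate on top 2: 0.8214. B: 1.29 > 0.8214 → include.
Rate on top 3: 1.052. E: 0.173 < 1.052 → exclude; stop.
Optimal diet: H, G, B — 3 of 5 types.

3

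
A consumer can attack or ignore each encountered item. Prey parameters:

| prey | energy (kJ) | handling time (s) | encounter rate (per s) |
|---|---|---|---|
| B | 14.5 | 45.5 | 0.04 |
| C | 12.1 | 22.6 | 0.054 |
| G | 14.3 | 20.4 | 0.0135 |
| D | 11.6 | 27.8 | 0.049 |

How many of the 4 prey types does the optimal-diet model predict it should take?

3

E/h in descending order: G 0.701, C 0.535, D 0.417, B 0.319 kJ/s. The optimal diet is the largest prefix of this list for which every included type satisfies E_i/h_i > R on the types above it.
Rate on top 1: 0.1514. C: 0.535 > 0.1514 → include.
Rate on top 2: 0.3391. D: 0.417 > 0.3391 → include.
Rate on top 3: 0.3667. B: 0.319 < 0.3667 → exclude; stop.
Optimal diet: G, C, D — 3 of 4 types.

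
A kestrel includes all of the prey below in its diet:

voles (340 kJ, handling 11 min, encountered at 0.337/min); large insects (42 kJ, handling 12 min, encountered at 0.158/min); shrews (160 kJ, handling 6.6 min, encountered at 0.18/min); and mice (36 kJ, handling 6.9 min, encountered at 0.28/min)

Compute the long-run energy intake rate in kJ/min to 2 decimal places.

16.47 kJ/min

R = Σλ_iE_i / (1 + Σλ_ih_i)
Numerator: 0.337×340 + 0.158×42 + 0.18×160 + 0.28×36 = 160.1
Denominator: 1 + 0.337×11 + 0.158×12 + 0.18×6.6 + 0.28×6.9 = 9.723
R = 160.1/9.723 = 16.47 kJ/min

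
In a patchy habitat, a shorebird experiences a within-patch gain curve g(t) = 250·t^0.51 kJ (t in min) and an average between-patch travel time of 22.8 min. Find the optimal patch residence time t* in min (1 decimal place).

By the marginal value theorem, leave when the instantaneous gain rate g'(t) equals the habitat-wide average g(t)/(T + t).
g'(t) = 0.51·250·t^-0.49. Setting 0.51·250·t^-0.49 = 250·t^0.51/(22.8+t) gives 0.51(22.8+t) = t, so 0.49·t = 0.51×22.8.
t* = 0.51×22.8/0.49 = 23.73 min.

23.7 min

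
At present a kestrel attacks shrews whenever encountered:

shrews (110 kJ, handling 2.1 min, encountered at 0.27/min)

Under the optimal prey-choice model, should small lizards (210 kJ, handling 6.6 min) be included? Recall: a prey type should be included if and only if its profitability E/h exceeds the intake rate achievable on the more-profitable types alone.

On shrews alone, R = ΣλE/(1+Σλh) = 29.7/1.567 = 18.95 kJ/min.
Profitability of small lizards: 210/6.6 = 31.82 kJ/min.
Since 31.82 > R, including small lizards increases the long-run rate.

Yes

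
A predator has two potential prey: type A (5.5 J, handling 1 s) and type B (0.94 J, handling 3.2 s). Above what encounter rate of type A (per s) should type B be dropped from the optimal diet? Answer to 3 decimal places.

0.056 per s

At the threshold, the rate on type A alone equals the profitability of type B: λ·5.5/(1 + λ·1) = 0.94/3.2 = 0.2937.
Rearranging, λ(5.5 − 0.2937×1) = 0.2937, so λ = 0.2937/5.206 = 0.05642 per s.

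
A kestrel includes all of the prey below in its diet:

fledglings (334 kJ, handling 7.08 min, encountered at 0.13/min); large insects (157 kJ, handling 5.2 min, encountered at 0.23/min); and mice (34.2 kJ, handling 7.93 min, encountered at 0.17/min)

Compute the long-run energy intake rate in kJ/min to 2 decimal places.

19.12 kJ/min

R = (0.13×334 + 0.23×157 + 0.17×34.2) / (1 + 0.13×7.08 + 0.23×5.2 + 0.17×7.93) = 85.34/4.465 = 19.12 kJ/min.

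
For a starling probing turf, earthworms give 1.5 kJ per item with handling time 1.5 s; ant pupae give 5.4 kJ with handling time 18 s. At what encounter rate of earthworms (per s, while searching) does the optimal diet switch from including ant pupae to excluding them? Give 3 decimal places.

At the threshold, the rate on earthworms alone equals the profitability of ant pupae: λ·1.5/(1 + λ·1.5) = 5.4/18 = 0.3.
Rearranging, λ(1.5 − 0.3×1.5) = 0.3, so λ = 0.3/1.05 = 0.2857 per s.

0.286 per s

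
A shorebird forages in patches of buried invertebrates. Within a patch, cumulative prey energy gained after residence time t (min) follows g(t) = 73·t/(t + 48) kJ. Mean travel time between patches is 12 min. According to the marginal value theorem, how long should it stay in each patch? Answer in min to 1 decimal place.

24.0 min

Maximise g(t)/(T+t): set derivative to zero → g'(t)(T+t) = g(t).
g'(t) = 73·48/(t + 48)². Setting 73·48/(t+48)² = 73t/[(t+48)(12+t)] gives 48(12+t) = t(t+48), so t² = 48×12 = 576.
t* = √576 = 24 min.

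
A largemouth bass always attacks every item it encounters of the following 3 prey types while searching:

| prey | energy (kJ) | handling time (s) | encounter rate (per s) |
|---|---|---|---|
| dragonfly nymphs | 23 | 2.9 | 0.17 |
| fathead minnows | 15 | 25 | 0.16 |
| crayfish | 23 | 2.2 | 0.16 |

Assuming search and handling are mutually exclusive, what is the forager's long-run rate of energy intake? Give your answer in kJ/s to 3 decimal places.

1.709 kJ/s

R = Σλ_iE_i / (1 + Σλ_ih_i)
Numerator: 0.17×23 + 0.16×15 + 0.16×23 = 9.99
Denominator: 1 + 0.17×2.9 + 0.16×25 + 0.16×2.2 = 5.845
R = 9.99/5.845 = 1.709 kJ/s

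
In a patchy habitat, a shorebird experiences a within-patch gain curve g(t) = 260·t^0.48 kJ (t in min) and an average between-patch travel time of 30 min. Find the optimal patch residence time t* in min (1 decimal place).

Optimal t* satisfies g'(t*) = g(t*)/(T + t*).
g'(t) = 0.48·260·t^-0.52. Setting 0.48·260·t^-0.52 = 260·t^0.48/(30+t) gives 0.48(30+t) = t, so 0.52·t = 0.48×30.
t* = 0.48×30/0.52 = 27.69 min.

27.7 min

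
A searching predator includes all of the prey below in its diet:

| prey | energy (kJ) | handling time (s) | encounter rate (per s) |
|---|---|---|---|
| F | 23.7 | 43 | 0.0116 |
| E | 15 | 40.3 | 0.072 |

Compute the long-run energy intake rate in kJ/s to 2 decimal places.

0.31 kJ/s

R = Σλ_iE_i / (1 + Σλ_ih_i)
Numerator: 0.0116×23.7 + 0.072×15 = 1.355
Denominator: 1 + 0.0116×43 + 0.072×40.3 = 4.4
R = 1.355/4.4 = 0.3079 kJ/s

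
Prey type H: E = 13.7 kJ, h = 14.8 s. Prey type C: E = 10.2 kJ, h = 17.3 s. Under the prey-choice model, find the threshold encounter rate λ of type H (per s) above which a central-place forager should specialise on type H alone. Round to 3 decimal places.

Drop type C once their profitability E₂/h₂ falls below the rate achievable on type H alone: E₂/h₂ = λE₁/(1 + λh₁).
Solve for λ: λE₁h₂ = E₂(1 + λh₁) → λ(E₁h₂ − E₂h₁) = E₂ → λ = E₂/(E₁h₂ − E₂h₁).
λ = 10.2/(13.7×17.3 − 10.2×14.8) = 10.2/86.05 = 0.1185 per s.

0.119 per s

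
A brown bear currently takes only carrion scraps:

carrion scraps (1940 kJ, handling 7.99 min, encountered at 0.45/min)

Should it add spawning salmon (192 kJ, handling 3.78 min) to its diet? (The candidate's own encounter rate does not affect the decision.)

Intake rate on the current diet: R = (0.45×1940) / (1 + 0.45×7.99) = 873/4.596 = 190 kJ/min.
spawning salmon: E/h = 192/3.78 = 50.79 kJ/min.
Since 50.79 < R, time spent handling spawning salmon is better spent searching.

No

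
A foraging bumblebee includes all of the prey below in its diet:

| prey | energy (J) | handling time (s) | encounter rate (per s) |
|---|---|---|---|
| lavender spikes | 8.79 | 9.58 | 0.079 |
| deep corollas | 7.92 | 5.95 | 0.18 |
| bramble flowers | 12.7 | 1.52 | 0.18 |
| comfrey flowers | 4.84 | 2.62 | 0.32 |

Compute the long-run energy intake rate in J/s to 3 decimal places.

R = (0.079×8.79 + 0.18×7.92 + 0.18×12.7 + 0.32×4.84) / (1 + 0.079×9.58 + 0.18×5.95 + 0.18×1.52 + 0.32×2.62) = 5.955/3.94 = 1.511 J/s.

1.511 J/s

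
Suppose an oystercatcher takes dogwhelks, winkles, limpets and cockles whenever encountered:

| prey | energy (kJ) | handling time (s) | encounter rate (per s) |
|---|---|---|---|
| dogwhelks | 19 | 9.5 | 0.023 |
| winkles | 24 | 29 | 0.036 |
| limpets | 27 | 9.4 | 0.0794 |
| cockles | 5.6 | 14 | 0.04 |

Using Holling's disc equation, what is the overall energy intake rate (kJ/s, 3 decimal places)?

R = (0.023×19 + 0.036×24 + 0.0794×27 + 0.04×5.6) / (1 + 0.023×9.5 + 0.036×29 + 0.0794×9.4 + 0.04×14) = 3.669/3.569 = 1.028 kJ/s.

1.028 kJ/s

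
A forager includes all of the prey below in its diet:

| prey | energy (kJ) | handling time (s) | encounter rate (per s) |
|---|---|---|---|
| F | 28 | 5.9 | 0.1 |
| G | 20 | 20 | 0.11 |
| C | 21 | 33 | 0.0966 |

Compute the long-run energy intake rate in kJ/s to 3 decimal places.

Energy encountered per unit search time: 0.1×28 + 0.11×20 + 0.0966×21 = 7.029 kJ/s.
Handling time per unit search time: 0.1×5.9 + 0.11×20 + 0.0966×33 = 5.978.
Rate = 7.029/(1 + 5.978) = 1.007 kJ/s.

1.007 kJ/s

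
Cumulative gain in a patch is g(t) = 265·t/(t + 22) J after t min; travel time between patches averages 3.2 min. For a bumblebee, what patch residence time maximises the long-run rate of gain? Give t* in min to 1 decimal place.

Optimal t* satisfies g'(t*) = g(t*)/(T + t*).
g'(t) = 265·22/(t + 22)². Setting 265·22/(t+22)² = 265t/[(t+22)(3.2+t)] gives 22(3.2+t) = t(t+22), so t² = 22×3.2 = 70.4.
t* = √70.4 = 8.39 min.

8.4 min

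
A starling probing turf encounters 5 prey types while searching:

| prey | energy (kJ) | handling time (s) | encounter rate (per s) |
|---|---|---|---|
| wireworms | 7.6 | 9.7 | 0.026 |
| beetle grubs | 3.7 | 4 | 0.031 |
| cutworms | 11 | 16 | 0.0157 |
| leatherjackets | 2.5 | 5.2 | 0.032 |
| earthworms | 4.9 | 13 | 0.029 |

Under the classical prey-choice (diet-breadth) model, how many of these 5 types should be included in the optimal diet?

Profitabilities (E/h, kJ/s): beetle grubs 0.925, wireworms 0.784, cutworms 0.688, leatherjackets 0.481, earthworms 0.377. Add prey in this order while the next type's profitability exceeds the intake rate on those already taken.
Rate on top 1: 0.102. wireworms: 0.784 > 0.102 → include.
Rate on top 2: 0.2269. cutworms: 0.688 > 0.2269 → include.
Rate on top 3: 0.298. leatherjackets: 0.481 > 0.298 → include.
Rate on top 4: 0.315. earthworms: 0.377 > 0.315 → include.
Optimal diet: beetle grubs, wireworms, cutworms, leatherjackets, earthworms — 5 of 5 types.

5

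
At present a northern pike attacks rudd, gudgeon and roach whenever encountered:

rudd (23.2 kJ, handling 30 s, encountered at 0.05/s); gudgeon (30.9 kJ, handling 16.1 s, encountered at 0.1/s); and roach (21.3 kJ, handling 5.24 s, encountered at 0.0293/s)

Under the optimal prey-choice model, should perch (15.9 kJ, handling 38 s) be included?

Intake rate on the current diet: R = (0.05×23.2 + 0.1×30.9 + 0.0293×21.3) / (1 + 0.05×30 + 0.1×16.1 + 0.0293×5.24) = 4.874/4.264 = 1.143 kJ/s.
perch: E/h = 15.9/38 = 0.4184 kJ/s.
0.4184 < 1.143, so adding perch would lower the average — exclude it.

No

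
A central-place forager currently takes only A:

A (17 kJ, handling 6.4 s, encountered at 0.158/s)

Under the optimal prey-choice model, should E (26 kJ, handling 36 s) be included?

No

On A alone, R = ΣλE/(1+Σλh) = 2.686/2.011 = 1.336 kJ/s.
E: E/h = 26/36 = 0.7222 kJ/s.
0.7222 < 1.336, so adding E would lower the average — exclude it.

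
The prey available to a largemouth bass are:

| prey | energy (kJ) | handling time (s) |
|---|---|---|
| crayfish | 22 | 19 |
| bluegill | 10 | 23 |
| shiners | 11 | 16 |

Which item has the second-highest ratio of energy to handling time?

In descending order of E/h:
crayfish: 22/19 = 1.16 kJ/s
shiners: 11/16 = 0.688 kJ/s
bluegill: 10/23 = 0.435 kJ/s

shiners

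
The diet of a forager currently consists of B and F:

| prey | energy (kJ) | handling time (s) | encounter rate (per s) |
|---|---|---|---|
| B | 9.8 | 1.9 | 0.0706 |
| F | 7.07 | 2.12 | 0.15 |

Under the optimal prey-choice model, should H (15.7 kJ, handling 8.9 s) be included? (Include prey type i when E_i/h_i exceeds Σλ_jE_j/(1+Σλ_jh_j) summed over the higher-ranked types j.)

Intake rate on the current diet: R = (0.0706×9.8 + 0.15×7.07) / (1 + 0.0706×1.9 + 0.15×2.12) = 1.752/1.452 = 1.207 kJ/s.
H: E/h = 15.7/8.9 = 1.764 kJ/s.
Since 1.764 > R, including H increases the long-run rate.

Yes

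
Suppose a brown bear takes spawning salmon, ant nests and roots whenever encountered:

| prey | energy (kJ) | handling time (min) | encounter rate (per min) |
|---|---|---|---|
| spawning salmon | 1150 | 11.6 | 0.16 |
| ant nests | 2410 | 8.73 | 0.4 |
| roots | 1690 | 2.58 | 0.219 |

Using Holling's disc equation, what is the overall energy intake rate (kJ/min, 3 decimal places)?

219.602 kJ/min

R = (0.16×1150 + 0.4×2410 + 0.219×1690) / (1 + 0.16×11.6 + 0.4×8.73 + 0.219×2.58) = 1518/6.913 = 219.6 kJ/min.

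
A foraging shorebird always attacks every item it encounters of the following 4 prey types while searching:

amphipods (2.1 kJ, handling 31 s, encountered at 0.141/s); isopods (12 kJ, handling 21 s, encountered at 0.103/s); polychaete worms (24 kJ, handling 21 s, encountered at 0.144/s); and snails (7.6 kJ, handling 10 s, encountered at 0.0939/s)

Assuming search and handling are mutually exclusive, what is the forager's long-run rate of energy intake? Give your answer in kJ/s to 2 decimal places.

Energy encountered per unit search time: 0.141×2.1 + 0.103×12 + 0.144×24 + 0.0939×7.6 = 5.702 kJ/s.
Handling time per unit search time: 0.141×31 + 0.103×21 + 0.144×21 + 0.0939×10 = 10.5.
Rate = 5.702/(1 + 10.5) = 0.4959 kJ/s.

0.50 kJ/s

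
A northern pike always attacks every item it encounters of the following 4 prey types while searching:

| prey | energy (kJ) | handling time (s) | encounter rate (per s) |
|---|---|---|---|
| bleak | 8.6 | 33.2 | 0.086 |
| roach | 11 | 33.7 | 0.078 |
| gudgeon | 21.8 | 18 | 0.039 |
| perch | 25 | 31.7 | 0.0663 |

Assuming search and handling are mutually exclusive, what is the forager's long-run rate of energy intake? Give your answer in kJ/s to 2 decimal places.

0.44 kJ/s

R = (0.086×8.6 + 0.078×11 + 0.039×21.8 + 0.0663×25) / (1 + 0.086×33.2 + 0.078×33.7 + 0.039×18 + 0.0663×31.7) = 4.105/9.288 = 0.442 kJ/s.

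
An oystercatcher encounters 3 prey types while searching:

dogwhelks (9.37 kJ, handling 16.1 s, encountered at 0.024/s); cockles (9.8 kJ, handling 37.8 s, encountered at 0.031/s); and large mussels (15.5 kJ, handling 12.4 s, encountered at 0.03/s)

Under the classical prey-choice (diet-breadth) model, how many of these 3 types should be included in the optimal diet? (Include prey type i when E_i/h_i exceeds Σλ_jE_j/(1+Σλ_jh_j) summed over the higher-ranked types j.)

2

Rank by E/h (kJ/s): large mussels 1.25, dogwhelks 0.582, cockles 0.259. Include each in turn until the next type's E/h falls below the running intake rate.
Rate on top 1: 0.3389. dogwhelks: 0.582 > 0.3389 → include.
Rate on top 2: 0.3923. cockles: 0.259 < 0.3923 → exclude; stop.
Optimal diet: large mussels, dogwhelks — 2 of 3 types.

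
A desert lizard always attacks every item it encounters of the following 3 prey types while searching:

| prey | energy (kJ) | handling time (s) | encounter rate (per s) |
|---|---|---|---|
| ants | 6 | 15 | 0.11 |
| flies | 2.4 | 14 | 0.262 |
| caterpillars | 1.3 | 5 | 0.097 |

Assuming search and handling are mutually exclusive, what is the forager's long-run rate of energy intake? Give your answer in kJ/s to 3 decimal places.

0.208 kJ/s

Energy encountered per unit search time: 0.11×6 + 0.262×2.4 + 0.097×1.3 = 1.415 kJ/s.
Handling time per unit search time: 0.11×15 + 0.262×14 + 0.097×5 = 5.803.
Rate = 1.415/(1 + 5.803) = 0.208 kJ/s.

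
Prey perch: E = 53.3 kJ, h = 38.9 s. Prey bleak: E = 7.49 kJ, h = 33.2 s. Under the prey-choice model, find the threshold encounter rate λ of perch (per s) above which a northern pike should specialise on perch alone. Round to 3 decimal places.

0.005 per s

At the threshold, the rate on perch alone equals the profitability of bleak: λ·53.3/(1 + λ·38.9) = 7.49/33.2 = 0.2256.
Rearranging, λ(53.3 − 0.2256×38.9) = 0.2256, so λ = 0.2256/44.52 = 0.005067 per s.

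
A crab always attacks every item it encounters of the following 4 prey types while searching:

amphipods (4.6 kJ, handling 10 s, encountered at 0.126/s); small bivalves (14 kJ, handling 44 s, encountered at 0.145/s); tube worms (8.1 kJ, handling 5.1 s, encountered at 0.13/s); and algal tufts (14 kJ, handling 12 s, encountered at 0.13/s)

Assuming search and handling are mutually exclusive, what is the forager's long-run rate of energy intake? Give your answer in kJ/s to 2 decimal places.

R = (0.126×4.6 + 0.145×14 + 0.13×8.1 + 0.13×14) / (1 + 0.126×10 + 0.145×44 + 0.13×5.1 + 0.13×12) = 5.483/10.86 = 0.5047 kJ/s.

0.50 kJ/s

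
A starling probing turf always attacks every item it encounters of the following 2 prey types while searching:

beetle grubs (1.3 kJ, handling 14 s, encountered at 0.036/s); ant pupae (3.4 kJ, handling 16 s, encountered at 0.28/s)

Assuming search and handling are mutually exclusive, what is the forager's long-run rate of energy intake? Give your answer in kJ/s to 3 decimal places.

0.167 kJ/s

Energy encountered per unit search time: 0.036×1.3 + 0.28×3.4 = 0.9988 kJ/s.
Handling time per unit search time: 0.036×14 + 0.28×16 = 4.984.
Rate = 0.9988/(1 + 4.984) = 0.1669 kJ/s.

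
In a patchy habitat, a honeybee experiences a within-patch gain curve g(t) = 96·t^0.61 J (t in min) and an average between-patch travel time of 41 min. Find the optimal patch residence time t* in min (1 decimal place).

64.1 min

Maximise g(t)/(T+t): set derivative to zero → g'(t)(T+t) = g(t).
g'(t) = 0.61·96·t^-0.39. Setting 0.61·96·t^-0.39 = 96·t^0.61/(41+t) gives 0.61(41+t) = t, so 0.39·t = 0.61×41.
t* = 0.61×41/0.39 = 64.13 min.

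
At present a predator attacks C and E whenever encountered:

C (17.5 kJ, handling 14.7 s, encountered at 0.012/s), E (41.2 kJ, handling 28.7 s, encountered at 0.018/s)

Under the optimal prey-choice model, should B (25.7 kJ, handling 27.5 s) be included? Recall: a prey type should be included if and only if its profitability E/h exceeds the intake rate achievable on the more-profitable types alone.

Yes

Intake rate on the current diet: R = (0.012×17.5 + 0.018×41.2) / (1 + 0.012×14.7 + 0.018×28.7) = 0.9516/1.693 = 0.5621 kJ/s.
Profitability of B: 25.7/27.5 = 0.9345 kJ/s.
Since 0.9345 > R, including B increases the long-run rate.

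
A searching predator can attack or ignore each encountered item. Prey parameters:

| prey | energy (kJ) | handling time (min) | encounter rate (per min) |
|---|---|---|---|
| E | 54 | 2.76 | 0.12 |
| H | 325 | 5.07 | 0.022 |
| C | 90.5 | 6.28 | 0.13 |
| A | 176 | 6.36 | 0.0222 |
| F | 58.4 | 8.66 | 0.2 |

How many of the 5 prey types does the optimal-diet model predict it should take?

Profitabilities (E/h, kJ/min): H 64.1, A 27.7, E 19.6, C 14.4, F 6.74. Add prey in this order while the next type's profitability exceeds the intake rate on those already taken.
Rate on top 1: 6.433. A: 27.7 > 6.433 → include.
Rate on top 2: 8.826. E: 19.6 > 8.826 → include.
Rate on top 3: 11.07. C: 14.4 > 11.07 → include.
Rate on top 4: 12.21. F: 6.74 < 12.21 → exclude; stop.
Optimal diet: H, A, E, C — 4 of 5 types.

4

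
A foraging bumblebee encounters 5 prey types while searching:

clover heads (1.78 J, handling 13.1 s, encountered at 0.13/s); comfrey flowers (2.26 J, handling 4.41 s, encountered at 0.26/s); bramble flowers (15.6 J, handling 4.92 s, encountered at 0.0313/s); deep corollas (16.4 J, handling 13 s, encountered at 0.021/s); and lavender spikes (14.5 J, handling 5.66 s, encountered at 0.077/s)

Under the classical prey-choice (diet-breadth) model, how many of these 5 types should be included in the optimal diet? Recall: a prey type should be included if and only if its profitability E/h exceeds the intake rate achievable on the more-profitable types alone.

Profitabilities (E/h, J/s): bramble flowers 3.17, lavender spikes 2.56, deep corollas 1.26, comfrey flowers 0.512, clover heads 0.136. Add prey in this order while the next type's profitability exceeds the intake rate on those already taken.
Rate on top 1: 0.4231. lavender spikes: 2.56 > 0.4231 → include.
Rate on top 2: 1.009. deep corollas: 1.26 > 1.009 → include.
Rate on top 3: 1.046. comfrey flowers: 0.512 < 1.046 → exclude; stop.
Optimal diet: bramble flowers, lavender spikes, deep corollas — 3 of 5 types.

3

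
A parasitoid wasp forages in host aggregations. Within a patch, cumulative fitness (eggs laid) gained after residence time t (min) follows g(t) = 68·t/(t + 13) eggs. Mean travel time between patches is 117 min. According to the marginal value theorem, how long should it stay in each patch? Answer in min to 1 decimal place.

Maximise g(t)/(T+t): set derivative to zero → g'(t)(T+t) = g(t).
g'(t) = 68·13/(t + 13)². Setting 68·13/(t+13)² = 68t/[(t+13)(117+t)] gives 13(117+t) = t(t+13), so t² = 13×117 = 1521.
t* = √1521 = 39 min.

39.0 min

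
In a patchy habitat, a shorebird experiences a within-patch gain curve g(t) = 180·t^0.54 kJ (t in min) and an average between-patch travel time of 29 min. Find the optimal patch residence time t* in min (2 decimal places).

By the marginal value theorem, leave when the instantaneous gain rate g'(t) equals the habitat-wide average g(t)/(T + t).
g'(t) = 0.54·180·t^-0.46. Setting 0.54·180·t^-0.46 = 180·t^0.54/(29+t) gives 0.54(29+t) = t, so 0.46·t = 0.54×29.
t* = 0.54×29/0.46 = 34.04 min.

34.04 min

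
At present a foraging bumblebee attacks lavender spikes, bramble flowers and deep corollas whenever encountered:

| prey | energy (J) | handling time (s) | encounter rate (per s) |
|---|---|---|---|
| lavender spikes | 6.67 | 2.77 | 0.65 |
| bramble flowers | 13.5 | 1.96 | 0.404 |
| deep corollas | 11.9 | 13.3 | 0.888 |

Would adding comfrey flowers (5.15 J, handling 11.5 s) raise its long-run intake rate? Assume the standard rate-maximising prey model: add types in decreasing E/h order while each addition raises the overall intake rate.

No

On lavender spikes, bramble flowers and deep corollas alone, R = ΣλE/(1+Σλh) = 20.36/15.4 = 1.322 J/s.
Profitability of comfrey flowers: 5.15/11.5 = 0.4478 J/s.
0.4478 < 1.322, so adding comfrey flowers would lower the average — exclude it.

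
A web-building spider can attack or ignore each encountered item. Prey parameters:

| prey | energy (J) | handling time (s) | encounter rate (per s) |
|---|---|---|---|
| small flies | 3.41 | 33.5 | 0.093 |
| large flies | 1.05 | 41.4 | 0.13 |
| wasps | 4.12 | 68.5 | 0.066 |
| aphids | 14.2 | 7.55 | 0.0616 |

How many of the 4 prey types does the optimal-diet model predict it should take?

1

Rank by E/h (J/s): aphids 1.88, small flies 0.102, wasps 0.0601, large flies 0.0254. Include each in turn until the next type's E/h falls below the running intake rate.
Rate on top 1: 0.597. small flies: 0.102 < 0.597 → exclude; stop.
Optimal diet: aphids — 1 of 4 types.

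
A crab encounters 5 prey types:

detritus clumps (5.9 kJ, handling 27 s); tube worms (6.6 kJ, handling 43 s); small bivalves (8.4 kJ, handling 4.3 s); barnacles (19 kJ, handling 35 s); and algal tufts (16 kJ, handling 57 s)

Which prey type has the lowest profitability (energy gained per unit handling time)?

tube worms

In descending order of E/h:
small bivalves: 8.4/4.3 = 1.95 kJ/s
barnacles: 19/35 = 0.543 kJ/s
algal tufts: 16/57 = 0.281 kJ/s
detritus clumps: 5.9/27 = 0.219 kJ/s
tube worms: 6.6/43 = 0.153 kJ/s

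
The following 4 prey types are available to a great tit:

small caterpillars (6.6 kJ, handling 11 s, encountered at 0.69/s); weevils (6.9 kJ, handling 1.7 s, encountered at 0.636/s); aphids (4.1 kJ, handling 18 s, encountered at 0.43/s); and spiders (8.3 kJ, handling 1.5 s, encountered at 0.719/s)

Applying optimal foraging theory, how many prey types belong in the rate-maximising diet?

Rank by E/h (kJ/s): spiders 5.53, weevils 4.06, small caterpillars 0.6, aphids 0.228. Include each in turn until the next type's E/h falls below the running intake rate.
Rate on top 1: 2.871. weevils: 4.06 > 2.871 → include.
Rate on top 2: 3.278. small caterpillars: 0.6 < 3.278 → exclude; stop.
Optimal diet: spiders, weevils — 2 of 4 types.

2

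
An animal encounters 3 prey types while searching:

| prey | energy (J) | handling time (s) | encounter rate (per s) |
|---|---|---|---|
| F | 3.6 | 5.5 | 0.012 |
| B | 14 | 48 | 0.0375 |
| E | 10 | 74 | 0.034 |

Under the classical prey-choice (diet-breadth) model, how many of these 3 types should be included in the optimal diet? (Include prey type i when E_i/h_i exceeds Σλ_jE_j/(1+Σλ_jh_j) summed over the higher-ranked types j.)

2

E/h in descending order: F 0.655, B 0.292, E 0.135 J/s. The optimal diet is the largest prefix of this list for which every included type satisfies E_i/h_i > R on the types above it.
Rate on top 1: 0.04053. B: 0.292 > 0.04053 → include.
Rate on top 2: 0.1983. E: 0.135 < 0.1983 → exclude; stop.
Optimal diet: F, B — 2 of 3 types.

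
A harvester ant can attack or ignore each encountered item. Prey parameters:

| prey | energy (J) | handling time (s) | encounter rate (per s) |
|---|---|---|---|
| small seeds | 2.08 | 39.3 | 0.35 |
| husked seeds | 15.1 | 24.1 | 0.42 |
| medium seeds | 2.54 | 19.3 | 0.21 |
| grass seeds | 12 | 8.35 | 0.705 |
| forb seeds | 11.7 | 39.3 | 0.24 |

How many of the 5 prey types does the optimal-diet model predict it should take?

1

Rank by E/h (J/s): grass seeds 1.44, husked seeds 0.627, forb seeds 0.298, medium seeds 0.132, small seeds 0.0529. Include each in turn until the next type's E/h falls below the running intake rate.
Rate on top 1: 1.228. husked seeds: 0.627 < 1.228 → exclude; stop.
Optimal diet: grass seeds — 1 of 5 types.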